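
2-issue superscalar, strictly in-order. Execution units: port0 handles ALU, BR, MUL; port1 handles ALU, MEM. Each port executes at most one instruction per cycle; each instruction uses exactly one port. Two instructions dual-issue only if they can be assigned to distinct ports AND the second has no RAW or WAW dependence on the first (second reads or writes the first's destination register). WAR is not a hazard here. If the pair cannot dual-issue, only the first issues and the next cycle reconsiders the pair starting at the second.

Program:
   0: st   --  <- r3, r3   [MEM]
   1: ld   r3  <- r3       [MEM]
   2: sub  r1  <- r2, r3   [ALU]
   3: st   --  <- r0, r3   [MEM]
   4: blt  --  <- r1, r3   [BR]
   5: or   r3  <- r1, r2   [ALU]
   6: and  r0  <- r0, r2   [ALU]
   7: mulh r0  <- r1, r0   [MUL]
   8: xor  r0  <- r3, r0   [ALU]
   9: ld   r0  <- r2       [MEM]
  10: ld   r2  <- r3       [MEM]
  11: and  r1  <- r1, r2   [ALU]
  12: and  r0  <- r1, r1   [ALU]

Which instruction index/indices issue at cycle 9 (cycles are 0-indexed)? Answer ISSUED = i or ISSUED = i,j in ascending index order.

t=0 i0:st ; no-port MEM/MEM
t=1 i1:ld ; RAW r3
t=2 i2,i3:sub+st ; pair
t=3 i4,i5:blt+or ; pair
t=4 i6:and ; RAW+WAW r0
t=5 i7:mulh ; RAW+WAW r0
t=6 i8:xor ; WAW r0
t=7 i9:ld ; no-port MEM/MEM
t=8 i10:ld ; RAW r2
t=9 i11:and ; RAW r1
t=10 i12:and ; tail

ISSUED = 11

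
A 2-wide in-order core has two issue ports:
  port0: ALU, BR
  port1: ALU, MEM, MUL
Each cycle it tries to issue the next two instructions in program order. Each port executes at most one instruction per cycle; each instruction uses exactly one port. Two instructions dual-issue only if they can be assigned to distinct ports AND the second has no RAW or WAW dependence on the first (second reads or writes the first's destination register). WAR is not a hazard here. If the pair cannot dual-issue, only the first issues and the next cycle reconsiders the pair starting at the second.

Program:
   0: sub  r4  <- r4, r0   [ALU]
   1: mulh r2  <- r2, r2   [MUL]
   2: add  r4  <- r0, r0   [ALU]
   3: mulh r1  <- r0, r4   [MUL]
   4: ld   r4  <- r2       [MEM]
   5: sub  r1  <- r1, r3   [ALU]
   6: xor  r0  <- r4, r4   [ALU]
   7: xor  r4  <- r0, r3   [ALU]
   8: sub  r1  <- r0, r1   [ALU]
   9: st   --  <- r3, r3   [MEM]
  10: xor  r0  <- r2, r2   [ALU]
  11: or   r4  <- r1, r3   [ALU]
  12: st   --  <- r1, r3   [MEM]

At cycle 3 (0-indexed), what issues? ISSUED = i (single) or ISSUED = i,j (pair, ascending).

ISSUED = 4,5

0. sub.ALU/mulh.MUL @i0/i1  | dual
1. add.ALU @i2  | RAW r4
2. mulh.MUL @i3  | no-port MUL/MEM
3. ld.MEM/sub.ALU @i4/i5  | dual
4. xor.ALU @i6  | RAW r0
5. xor.ALU/sub.ALU @i7/i8  | dual
6. st.MEM/xor.ALU @i9/i10  | dual
7. or.ALU/st.MEM @i11/i12  | dual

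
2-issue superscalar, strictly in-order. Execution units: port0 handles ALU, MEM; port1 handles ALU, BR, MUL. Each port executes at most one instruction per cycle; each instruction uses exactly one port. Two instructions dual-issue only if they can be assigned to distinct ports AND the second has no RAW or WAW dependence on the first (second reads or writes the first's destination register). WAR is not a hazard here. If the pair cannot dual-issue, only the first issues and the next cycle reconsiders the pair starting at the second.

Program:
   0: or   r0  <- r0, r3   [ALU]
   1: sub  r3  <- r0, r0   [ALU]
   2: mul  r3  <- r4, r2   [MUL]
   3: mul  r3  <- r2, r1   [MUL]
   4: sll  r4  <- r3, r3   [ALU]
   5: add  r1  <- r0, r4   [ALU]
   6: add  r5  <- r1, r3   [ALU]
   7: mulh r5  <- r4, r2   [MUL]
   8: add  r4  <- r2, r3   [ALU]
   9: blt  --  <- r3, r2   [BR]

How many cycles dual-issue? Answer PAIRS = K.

c0: i0 or.ALU  RAW r0
c1: i1 sub.ALU  WAW r3
c2: i2 mul.MUL  no-port MUL/MUL
c3: i3 mul.MUL  RAW r3
c4: i4 sll.ALU  RAW r4
c5: i5 add.ALU  RAW r1
c6: i6 add.ALU  WAW r5
c7: i7/i8 mulh.MUL add.ALU  2-wide
c8: i9 blt.BR  tail

PAIRS = 1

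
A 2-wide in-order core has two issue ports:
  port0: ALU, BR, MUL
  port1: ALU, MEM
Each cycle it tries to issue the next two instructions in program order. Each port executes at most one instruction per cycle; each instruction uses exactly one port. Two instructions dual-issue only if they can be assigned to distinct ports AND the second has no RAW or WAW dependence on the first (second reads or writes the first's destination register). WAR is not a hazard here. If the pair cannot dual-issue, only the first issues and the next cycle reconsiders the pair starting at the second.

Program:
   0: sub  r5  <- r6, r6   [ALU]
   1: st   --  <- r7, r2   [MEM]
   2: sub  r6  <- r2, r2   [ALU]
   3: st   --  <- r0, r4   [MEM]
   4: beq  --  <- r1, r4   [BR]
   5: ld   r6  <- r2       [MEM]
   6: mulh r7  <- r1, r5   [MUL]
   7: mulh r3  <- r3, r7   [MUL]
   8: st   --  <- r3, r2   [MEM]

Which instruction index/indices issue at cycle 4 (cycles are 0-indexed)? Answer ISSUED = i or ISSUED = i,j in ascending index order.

t=0 i0+i1:sub.ALU/st.MEM ; pair
t=1 i2+i3:sub.ALU/st.MEM ; pair
t=2 i4+i5:beq.BR/ld.MEM ; pair
t=3 i6:mulh.MUL ; no-port MUL/MUL
t=4 i7:mulh.MUL ; RAW r3
t=5 i8:st.MEM ; tail

ISSUED = 7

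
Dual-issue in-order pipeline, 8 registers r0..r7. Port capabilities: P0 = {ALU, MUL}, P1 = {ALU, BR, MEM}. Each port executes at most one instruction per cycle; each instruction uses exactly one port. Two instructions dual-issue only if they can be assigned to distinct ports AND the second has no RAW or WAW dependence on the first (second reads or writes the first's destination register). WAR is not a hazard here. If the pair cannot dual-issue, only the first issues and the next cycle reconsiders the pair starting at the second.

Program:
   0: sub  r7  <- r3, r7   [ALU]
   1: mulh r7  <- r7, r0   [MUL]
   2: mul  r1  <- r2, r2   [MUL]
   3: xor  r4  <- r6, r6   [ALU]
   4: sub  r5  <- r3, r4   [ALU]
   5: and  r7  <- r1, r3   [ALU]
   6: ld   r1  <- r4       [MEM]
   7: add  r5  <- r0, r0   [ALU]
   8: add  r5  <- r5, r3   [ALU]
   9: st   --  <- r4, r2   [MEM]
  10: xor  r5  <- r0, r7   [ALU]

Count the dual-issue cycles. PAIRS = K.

  cy0 -> i0 (sub.ALU) RAW+WAW r7
  cy1 -> i1 (mulh.MUL) no-port MUL/MUL
  cy2 -> i2/i3 (mul.MUL;xor.ALU) pair
  cy3 -> i4/i5 (sub.ALU;and.ALU) pair
  cy4 -> i6/i7 (ld.MEM;add.ALU) pair
  cy5 -> i8/i9 (add.ALU;st.MEM) pair
  cy6 -> i10 (xor.ALU) tail

PAIRS = 4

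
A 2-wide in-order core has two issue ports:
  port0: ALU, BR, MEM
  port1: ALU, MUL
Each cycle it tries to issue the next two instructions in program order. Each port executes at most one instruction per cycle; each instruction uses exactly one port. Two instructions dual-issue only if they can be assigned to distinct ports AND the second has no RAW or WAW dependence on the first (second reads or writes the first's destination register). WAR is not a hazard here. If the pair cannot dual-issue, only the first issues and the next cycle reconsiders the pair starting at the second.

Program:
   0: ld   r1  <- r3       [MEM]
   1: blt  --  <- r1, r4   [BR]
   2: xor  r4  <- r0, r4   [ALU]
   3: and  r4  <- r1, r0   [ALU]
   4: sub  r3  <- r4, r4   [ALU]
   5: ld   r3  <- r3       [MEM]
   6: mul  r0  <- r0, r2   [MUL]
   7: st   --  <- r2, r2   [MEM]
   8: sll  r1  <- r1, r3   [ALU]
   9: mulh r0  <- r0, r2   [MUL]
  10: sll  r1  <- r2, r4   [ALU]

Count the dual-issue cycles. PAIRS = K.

PAIRS = 4

[0] i0  ld.MEM  -- no-port MEM/BR
[1] i1,i2  blt.BR+xor.ALU  -- dual
[2] i3  and.ALU  -- RAW r4
[3] i4  sub.ALU  -- RAW+WAW r3
[4] i5,i6  ld.MEM+mul.MUL  -- dual
[5] i7,i8  st.MEM+sll.ALU  -- dual
[6] i9,i10  mulh.MUL+sll.ALU  -- dual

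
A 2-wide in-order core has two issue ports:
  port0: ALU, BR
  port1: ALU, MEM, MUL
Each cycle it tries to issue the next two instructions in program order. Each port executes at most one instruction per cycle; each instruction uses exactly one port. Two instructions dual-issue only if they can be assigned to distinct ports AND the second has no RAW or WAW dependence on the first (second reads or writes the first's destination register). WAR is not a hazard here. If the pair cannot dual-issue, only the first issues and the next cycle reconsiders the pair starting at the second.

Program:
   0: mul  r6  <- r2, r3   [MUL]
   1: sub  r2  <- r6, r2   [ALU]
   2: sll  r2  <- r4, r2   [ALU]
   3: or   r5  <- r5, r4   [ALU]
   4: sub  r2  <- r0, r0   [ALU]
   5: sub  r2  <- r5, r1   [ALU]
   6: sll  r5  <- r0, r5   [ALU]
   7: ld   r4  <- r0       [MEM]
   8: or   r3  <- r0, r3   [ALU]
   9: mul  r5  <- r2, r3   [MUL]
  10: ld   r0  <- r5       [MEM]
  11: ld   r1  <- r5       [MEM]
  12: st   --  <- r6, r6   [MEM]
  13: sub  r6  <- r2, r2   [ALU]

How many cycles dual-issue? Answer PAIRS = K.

t=0 i0:mul ; RAW r6
t=1 i1:sub ; RAW+WAW r2
t=2 i2+i3:sll+or ; dual
t=3 i4:sub ; WAW r2
t=4 i5+i6:sub+sll ; dual
t=5 i7+i8:ld+or ; dual
t=6 i9:mul ; no-port MUL/MEM
t=7 i10:ld ; no-port MEM/MEM
t=8 i11:ld ; no-port MEM/MEM
t=9 i12+i13:st+sub ; dual

PAIRS = 4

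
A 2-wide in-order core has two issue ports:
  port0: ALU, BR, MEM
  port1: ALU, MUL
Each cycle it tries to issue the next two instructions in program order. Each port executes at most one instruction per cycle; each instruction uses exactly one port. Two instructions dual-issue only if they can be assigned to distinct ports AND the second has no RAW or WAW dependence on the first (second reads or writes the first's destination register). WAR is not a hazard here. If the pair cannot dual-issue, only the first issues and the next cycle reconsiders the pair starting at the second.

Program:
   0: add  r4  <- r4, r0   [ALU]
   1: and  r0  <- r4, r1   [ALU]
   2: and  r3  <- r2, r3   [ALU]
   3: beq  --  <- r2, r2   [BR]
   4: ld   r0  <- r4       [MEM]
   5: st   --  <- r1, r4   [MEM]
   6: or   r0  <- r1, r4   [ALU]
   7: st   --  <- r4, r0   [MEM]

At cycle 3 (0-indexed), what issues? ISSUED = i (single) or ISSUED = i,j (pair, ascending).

0. add.ALU @i0  | RAW r4
1. and.ALU;and.ALU @i1&i2  | pair
2. beq.BR @i3  | no-port BR/MEM
3. ld.MEM @i4  | no-port MEM/MEM
4. st.MEM;or.ALU @i5&i6  | pair
5. st.MEM @i7  | tail

ISSUED = 4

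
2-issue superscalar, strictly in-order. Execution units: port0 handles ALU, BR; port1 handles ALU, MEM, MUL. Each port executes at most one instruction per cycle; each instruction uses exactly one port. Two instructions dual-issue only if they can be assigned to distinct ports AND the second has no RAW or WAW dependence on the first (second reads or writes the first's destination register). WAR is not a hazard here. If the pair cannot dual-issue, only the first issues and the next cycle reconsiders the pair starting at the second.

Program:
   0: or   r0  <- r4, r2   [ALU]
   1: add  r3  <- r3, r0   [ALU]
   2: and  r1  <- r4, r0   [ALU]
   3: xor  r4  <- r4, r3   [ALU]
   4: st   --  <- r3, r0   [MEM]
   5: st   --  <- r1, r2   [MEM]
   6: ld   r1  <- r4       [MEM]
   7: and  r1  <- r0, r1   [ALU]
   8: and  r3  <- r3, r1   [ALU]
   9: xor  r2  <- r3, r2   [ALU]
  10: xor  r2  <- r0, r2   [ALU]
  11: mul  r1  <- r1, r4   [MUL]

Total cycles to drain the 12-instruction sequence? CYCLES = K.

  cy0 -> i0 (or.ALU) RAW r0
  cy1 -> i1&i2 (add.ALU;and.ALU) 2-wide
  cy2 -> i3&i4 (xor.ALU;st.MEM) 2-wide
  cy3 -> i5 (st.MEM) no-port MEM/MEM
  cy4 -> i6 (ld.MEM) RAW+WAW r1
  cy5 -> i7 (and.ALU) RAW r1
  cy6 -> i8 (and.ALU) RAW r3
  cy7 -> i9 (xor.ALU) RAW+WAW r2
  cy8 -> i10&i11 (xor.ALU;mul.MUL) 2-wide

CYCLES = 9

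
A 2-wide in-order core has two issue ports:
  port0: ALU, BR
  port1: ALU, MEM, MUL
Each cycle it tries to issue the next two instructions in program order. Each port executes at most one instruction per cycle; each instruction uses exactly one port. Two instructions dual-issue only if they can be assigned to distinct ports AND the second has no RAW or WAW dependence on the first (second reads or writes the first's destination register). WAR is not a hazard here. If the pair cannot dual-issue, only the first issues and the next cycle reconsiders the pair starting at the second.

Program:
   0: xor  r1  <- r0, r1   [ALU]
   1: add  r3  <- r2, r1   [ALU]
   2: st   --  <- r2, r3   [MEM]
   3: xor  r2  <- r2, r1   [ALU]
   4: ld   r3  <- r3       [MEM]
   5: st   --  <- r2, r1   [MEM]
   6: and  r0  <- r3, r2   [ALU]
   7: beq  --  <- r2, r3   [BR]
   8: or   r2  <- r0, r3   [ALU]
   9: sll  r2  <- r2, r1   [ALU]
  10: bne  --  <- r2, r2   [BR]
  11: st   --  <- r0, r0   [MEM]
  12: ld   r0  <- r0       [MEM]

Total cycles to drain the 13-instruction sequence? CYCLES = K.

CYCLES = 9

#0 head=0: xor i0 RAW r1
#1 head=1: add i1 RAW r3
#2 head=2: st+xor i2,i3 2-wide
#3 head=4: ld i4 no-port MEM/MEM
#4 head=5: st+and i5,i6 2-wide
#5 head=7: beq+or i7,i8 2-wide
#6 head=9: sll i9 RAW r2
#7 head=10: bne+st i10,i11 2-wide
#8 head=12: ld i12 tail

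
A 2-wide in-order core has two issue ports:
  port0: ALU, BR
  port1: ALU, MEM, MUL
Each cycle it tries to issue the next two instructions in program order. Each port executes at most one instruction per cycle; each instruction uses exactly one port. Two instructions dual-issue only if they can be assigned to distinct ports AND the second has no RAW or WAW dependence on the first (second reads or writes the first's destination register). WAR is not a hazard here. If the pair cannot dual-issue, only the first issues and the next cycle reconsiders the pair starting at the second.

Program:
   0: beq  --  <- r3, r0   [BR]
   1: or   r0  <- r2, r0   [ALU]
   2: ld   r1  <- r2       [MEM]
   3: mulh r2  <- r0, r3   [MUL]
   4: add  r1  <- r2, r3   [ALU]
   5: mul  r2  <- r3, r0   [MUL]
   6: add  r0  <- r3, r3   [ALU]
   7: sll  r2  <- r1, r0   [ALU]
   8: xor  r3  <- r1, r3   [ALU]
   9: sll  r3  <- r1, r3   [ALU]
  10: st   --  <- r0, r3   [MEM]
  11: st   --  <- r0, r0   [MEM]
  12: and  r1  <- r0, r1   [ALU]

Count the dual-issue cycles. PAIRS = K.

0. beq+or @i0&i1  | dual
1. ld @i2  | no-port MEM/MUL
2. mulh @i3  | RAW r2
3. add+mul @i4&i5  | dual
4. add @i6  | RAW r0
5. sll+xor @i7&i8  | dual
6. sll @i9  | RAW r3
7. st @i10  | no-port MEM/MEM
8. st+and @i11&i12  | dual

PAIRS = 4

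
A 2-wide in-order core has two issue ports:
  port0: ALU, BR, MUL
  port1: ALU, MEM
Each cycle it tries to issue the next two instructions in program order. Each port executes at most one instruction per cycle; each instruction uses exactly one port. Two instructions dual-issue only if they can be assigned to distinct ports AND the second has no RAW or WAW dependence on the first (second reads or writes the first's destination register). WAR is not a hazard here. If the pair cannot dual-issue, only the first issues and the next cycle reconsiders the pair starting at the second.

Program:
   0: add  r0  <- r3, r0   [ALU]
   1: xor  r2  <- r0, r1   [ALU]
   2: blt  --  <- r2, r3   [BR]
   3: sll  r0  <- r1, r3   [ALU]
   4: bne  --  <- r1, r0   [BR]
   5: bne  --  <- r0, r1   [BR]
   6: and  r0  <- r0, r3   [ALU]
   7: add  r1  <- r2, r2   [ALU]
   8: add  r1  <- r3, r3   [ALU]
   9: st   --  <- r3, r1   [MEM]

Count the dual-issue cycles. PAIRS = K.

PAIRS = 2

#0 head=0: add i0 RAW r0
#1 head=1: xor i1 RAW r2
#2 head=2: blt/sll i2/i3 2-wide
#3 head=4: bne i4 no-port BR/BR
#4 head=5: bne/and i5/i6 2-wide
#5 head=7: add i7 WAW r1
#6 head=8: add i8 RAW r1
#7 head=9: st i9 tail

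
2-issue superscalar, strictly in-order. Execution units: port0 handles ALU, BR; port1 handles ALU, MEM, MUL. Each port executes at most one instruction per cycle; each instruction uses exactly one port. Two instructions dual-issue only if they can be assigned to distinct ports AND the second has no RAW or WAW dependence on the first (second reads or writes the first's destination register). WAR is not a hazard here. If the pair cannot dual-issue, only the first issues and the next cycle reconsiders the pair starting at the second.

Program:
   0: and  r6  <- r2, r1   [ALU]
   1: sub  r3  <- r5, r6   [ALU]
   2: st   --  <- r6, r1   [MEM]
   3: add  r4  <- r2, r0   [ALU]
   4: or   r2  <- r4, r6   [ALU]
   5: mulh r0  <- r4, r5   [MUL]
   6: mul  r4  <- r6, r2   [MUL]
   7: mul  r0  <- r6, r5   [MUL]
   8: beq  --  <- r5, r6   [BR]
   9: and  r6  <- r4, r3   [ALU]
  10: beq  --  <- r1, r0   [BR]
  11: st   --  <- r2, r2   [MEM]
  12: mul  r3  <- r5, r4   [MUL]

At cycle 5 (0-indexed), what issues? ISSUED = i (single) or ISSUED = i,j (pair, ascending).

c0: i0 and  RAW r6
c1: i1,i2 sub/st  dual
c2: i3 add  RAW r4
c3: i4,i5 or/mulh  dual
c4: i6 mul  no-port MUL/MUL
c5: i7,i8 mul/beq  dual
c6: i9,i10 and/beq  dual
c7: i11 st  no-port MEM/MUL
c8: i12 mul  tail

ISSUED = 7,8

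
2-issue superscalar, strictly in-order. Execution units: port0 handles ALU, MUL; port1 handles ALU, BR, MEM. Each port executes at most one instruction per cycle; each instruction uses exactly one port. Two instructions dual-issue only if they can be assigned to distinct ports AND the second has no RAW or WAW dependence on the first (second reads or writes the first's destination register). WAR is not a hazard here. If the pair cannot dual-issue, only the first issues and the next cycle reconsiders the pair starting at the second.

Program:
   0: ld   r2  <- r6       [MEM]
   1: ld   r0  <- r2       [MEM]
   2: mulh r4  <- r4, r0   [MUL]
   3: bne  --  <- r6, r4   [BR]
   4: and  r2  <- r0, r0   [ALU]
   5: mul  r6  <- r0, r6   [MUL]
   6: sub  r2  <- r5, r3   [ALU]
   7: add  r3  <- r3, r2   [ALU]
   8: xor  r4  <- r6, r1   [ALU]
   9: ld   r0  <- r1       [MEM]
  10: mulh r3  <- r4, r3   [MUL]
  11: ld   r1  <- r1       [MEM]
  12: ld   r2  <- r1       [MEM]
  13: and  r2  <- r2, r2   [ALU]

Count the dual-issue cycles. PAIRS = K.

0. ld @i0  | no-port MEM/MEM
1. ld @i1  | RAW r0
2. mulh @i2  | RAW r4
3. bne/and @i3&i4  | 2-wide
4. mul/sub @i5&i6  | 2-wide
5. add/xor @i7&i8  | 2-wide
6. ld/mulh @i9&i10  | 2-wide
7. ld @i11  | no-port MEM/MEM
8. ld @i12  | RAW+WAW r2
9. and @i13  | tail

PAIRS = 4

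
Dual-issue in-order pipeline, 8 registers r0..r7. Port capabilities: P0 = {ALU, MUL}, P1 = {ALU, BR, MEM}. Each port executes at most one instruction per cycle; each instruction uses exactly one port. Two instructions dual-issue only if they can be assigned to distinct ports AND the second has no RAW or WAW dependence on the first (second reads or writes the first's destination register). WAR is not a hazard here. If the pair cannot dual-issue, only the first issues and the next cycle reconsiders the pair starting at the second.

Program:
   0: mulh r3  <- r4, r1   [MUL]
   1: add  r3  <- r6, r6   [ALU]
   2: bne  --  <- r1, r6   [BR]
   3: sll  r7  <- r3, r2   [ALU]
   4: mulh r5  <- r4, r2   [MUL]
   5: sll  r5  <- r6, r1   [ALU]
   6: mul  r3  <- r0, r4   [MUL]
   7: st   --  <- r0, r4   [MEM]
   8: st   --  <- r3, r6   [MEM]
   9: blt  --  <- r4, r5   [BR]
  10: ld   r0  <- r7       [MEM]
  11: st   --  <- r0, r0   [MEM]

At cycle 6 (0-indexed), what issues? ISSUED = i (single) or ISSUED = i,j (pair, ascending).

t=0 i0:mulh ; WAW r3
t=1 i1&i2:add/bne ; pair
t=2 i3&i4:sll/mulh ; pair
t=3 i5&i6:sll/mul ; pair
t=4 i7:st ; no-port MEM/MEM
t=5 i8:st ; no-port MEM/BR
t=6 i9:blt ; no-port BR/MEM
t=7 i10:ld ; no-port MEM/MEM
t=8 i11:st ; tail

ISSUED = 9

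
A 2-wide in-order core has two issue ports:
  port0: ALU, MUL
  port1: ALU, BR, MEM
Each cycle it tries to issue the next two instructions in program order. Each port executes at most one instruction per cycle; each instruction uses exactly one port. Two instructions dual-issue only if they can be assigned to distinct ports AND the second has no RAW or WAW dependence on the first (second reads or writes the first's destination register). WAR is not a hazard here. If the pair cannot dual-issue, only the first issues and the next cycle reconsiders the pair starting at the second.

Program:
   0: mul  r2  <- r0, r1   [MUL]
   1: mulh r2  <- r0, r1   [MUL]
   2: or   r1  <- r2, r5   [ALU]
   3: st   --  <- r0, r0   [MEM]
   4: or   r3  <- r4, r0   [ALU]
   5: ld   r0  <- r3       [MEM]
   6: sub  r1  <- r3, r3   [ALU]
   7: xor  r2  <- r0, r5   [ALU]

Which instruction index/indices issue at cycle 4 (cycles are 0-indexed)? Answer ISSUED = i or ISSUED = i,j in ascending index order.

c0: i0 mul  no-port MUL/MUL
c1: i1 mulh  RAW r2
c2: i2,i3 or;st  dual
c3: i4 or  RAW r3
c4: i5,i6 ld;sub  dual
c5: i7 xor  tail

ISSUED = 5,6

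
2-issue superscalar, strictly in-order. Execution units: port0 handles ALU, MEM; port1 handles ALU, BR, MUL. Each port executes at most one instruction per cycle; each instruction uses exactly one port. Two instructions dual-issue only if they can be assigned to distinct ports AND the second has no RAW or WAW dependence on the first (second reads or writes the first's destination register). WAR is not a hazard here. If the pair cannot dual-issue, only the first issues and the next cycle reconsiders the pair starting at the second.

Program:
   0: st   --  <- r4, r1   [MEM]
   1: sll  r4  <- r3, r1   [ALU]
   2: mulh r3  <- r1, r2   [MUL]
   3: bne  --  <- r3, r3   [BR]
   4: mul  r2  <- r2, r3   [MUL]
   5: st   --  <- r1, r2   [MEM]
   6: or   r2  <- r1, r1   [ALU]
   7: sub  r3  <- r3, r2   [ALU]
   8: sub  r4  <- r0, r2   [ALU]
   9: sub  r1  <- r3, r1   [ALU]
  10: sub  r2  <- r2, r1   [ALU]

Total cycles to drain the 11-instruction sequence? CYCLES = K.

CYCLES = 8

#0 head=0: st.MEM/sll.ALU i0&i1 pair
#1 head=2: mulh.MUL i2 no-port MUL/BR
#2 head=3: bne.BR i3 no-port BR/MUL
#3 head=4: mul.MUL i4 RAW r2
#4 head=5: st.MEM/or.ALU i5&i6 pair
#5 head=7: sub.ALU/sub.ALU i7&i8 pair
#6 head=9: sub.ALU i9 RAW r1
#7 head=10: sub.ALU i10 tail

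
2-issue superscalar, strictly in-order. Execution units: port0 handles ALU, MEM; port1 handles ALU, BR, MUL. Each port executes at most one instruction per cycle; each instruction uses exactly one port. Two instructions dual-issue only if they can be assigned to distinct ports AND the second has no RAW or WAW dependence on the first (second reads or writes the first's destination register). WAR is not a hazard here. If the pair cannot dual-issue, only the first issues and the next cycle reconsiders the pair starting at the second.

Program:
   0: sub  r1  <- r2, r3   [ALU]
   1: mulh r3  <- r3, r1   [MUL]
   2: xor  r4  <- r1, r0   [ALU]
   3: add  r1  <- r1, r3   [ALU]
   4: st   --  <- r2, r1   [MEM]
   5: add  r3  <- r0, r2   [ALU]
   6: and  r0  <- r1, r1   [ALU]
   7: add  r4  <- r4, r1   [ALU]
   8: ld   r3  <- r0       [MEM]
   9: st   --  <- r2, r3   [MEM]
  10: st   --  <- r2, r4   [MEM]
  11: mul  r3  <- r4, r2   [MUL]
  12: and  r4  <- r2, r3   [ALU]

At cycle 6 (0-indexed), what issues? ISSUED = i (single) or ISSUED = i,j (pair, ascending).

0. sub.ALU @i0  | RAW r1
1. mulh.MUL+xor.ALU @i1&i2  | 2-wide
2. add.ALU @i3  | RAW r1
3. st.MEM+add.ALU @i4&i5  | 2-wide
4. and.ALU+add.ALU @i6&i7  | 2-wide
5. ld.MEM @i8  | no-port MEM/MEM
6. st.MEM @i9  | no-port MEM/MEM
7. st.MEM+mul.MUL @i10&i11  | 2-wide
8. and.ALU @i12  | tail

ISSUED = 9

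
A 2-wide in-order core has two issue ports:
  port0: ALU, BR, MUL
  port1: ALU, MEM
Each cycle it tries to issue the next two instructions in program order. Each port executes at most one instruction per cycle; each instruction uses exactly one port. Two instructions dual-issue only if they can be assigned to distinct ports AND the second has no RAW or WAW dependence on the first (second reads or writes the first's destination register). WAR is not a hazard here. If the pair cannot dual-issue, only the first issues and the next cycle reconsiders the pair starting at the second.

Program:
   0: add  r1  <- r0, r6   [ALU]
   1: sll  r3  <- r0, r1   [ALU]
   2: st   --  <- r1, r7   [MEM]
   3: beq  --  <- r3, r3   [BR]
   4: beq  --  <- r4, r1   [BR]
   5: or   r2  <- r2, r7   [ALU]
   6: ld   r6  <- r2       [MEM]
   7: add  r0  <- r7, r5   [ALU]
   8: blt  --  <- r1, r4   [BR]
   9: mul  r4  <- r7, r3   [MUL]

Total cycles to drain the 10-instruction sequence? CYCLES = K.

c0: i0 add  RAW r1
c1: i1,i2 sll/st  dual
c2: i3 beq  no-port BR/BR
c3: i4,i5 beq/or  dual
c4: i6,i7 ld/add  dual
c5: i8 blt  no-port BR/MUL
c6: i9 mul  tail

CYCLES = 7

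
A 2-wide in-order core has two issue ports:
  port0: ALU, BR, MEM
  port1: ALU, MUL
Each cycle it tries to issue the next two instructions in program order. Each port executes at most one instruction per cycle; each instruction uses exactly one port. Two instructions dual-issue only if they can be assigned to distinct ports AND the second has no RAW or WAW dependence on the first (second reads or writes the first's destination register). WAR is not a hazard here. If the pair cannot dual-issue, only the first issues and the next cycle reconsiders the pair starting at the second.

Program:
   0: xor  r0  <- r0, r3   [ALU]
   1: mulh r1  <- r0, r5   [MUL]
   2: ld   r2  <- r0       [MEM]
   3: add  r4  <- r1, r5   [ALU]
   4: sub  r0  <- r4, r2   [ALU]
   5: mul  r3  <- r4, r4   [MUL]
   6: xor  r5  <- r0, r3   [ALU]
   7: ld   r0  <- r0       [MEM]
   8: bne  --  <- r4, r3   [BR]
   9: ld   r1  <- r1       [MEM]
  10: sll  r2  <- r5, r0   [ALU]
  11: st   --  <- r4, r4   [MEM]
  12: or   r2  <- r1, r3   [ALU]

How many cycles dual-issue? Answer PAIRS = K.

0. xor @i0  | RAW r0
1. mulh/ld @i1/i2  | 2-wide
2. add @i3  | RAW r4
3. sub/mul @i4/i5  | 2-wide
4. xor/ld @i6/i7  | 2-wide
5. bne @i8  | no-port BR/MEM
6. ld/sll @i9/i10  | 2-wide
7. st/or @i11/i12  | 2-wide

PAIRS = 5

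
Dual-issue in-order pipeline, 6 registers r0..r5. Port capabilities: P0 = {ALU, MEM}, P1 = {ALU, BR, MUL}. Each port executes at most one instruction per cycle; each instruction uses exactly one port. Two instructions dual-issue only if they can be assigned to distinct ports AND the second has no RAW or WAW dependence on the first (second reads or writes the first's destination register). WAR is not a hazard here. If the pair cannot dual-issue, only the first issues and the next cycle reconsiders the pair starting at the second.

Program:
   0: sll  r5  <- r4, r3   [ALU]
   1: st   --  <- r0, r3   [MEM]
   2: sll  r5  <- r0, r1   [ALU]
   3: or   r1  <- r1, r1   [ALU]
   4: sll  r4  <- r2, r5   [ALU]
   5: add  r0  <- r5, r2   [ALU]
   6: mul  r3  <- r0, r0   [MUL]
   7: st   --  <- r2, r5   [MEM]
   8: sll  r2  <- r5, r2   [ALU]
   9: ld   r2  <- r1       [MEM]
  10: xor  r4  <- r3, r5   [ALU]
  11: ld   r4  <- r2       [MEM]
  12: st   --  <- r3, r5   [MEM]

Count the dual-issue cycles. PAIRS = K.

PAIRS = 5

  cy0 -> i0&i1 (sll.ALU+st.MEM) dual
  cy1 -> i2&i3 (sll.ALU+or.ALU) dual
  cy2 -> i4&i5 (sll.ALU+add.ALU) dual
  cy3 -> i6&i7 (mul.MUL+st.MEM) dual
  cy4 -> i8 (sll.ALU) WAW r2
  cy5 -> i9&i10 (ld.MEM+xor.ALU) dual
  cy6 -> i11 (ld.MEM) no-port MEM/MEM
  cy7 -> i12 (st.MEM) tail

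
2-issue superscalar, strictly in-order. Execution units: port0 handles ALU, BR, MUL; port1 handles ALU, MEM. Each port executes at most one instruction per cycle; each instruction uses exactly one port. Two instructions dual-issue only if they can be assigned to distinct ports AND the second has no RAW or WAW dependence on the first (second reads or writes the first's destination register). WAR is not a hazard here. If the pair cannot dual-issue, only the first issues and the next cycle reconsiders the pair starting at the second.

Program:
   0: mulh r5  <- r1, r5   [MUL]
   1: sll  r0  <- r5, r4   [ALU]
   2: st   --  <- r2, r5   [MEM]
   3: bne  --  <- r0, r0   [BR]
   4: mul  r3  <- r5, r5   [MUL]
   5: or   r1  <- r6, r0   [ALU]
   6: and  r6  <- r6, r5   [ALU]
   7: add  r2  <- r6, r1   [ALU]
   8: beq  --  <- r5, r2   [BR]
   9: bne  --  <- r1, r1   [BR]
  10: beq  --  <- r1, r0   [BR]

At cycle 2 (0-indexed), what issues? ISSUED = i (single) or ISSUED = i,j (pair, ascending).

ISSUED = 3

  cy0 -> i0 (mulh) RAW r5
  cy1 -> i1+i2 (sll;st) 2-wide
  cy2 -> i3 (bne) no-port BR/MUL
  cy3 -> i4+i5 (mul;or) 2-wide
  cy4 -> i6 (and) RAW r6
  cy5 -> i7 (add) RAW r2
  cy6 -> i8 (beq) no-port BR/BR
  cy7 -> i9 (bne) no-port BR/BR
  cy8 -> i10 (beq) tail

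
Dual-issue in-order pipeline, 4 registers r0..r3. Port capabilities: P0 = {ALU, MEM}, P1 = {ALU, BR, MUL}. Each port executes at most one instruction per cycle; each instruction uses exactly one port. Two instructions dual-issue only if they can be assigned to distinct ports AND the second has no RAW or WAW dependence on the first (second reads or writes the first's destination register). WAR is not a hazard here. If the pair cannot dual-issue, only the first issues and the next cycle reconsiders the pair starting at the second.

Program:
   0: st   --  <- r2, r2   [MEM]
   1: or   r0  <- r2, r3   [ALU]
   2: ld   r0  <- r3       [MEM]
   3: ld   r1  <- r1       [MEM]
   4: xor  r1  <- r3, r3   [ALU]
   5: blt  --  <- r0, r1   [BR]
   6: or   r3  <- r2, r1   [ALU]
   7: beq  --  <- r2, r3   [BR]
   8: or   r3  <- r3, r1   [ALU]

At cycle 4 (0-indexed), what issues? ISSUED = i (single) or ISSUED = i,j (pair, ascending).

ISSUED = 5,6

  cy0 -> i0,i1 (st+or) 2-wide
  cy1 -> i2 (ld) no-port MEM/MEM
  cy2 -> i3 (ld) WAW r1
  cy3 -> i4 (xor) RAW r1
  cy4 -> i5,i6 (blt+or) 2-wide
  cy5 -> i7,i8 (beq+or) 2-wide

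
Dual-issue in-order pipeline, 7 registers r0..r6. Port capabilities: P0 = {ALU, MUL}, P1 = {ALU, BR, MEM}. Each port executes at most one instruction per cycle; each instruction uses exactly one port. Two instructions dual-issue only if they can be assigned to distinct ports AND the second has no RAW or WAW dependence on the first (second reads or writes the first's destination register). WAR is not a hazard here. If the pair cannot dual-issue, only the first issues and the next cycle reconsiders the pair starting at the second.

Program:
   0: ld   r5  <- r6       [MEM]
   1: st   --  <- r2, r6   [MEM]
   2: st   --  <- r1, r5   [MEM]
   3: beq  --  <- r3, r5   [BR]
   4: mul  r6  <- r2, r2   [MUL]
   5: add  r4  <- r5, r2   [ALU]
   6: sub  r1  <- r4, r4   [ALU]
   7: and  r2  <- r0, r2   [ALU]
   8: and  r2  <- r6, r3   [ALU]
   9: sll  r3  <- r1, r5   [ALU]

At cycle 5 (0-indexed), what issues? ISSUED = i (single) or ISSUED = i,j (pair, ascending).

ISSUED = 6,7

#0 head=0: ld i0 no-port MEM/MEM
#1 head=1: st i1 no-port MEM/MEM
#2 head=2: st i2 no-port MEM/BR
#3 head=3: beq+mul i3+i4 pair
#4 head=5: add i5 RAW r4
#5 head=6: sub+and i6+i7 pair
#6 head=8: and+sll i8+i9 pair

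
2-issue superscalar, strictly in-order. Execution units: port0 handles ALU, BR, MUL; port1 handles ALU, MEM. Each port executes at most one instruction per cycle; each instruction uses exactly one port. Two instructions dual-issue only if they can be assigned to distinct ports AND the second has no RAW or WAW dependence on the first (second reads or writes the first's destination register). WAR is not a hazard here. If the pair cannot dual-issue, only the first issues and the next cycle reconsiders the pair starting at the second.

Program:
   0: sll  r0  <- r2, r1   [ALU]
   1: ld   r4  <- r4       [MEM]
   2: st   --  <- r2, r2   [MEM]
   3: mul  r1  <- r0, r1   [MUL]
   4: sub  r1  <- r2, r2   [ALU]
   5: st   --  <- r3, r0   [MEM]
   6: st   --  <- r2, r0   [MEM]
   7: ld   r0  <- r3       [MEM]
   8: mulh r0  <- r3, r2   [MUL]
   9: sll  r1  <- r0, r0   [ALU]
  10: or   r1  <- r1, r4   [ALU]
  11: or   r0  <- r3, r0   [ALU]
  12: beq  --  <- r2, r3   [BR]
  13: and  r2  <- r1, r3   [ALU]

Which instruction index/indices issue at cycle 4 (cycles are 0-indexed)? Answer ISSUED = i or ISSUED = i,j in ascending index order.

t=0 i0+i1:sll.ALU ld.MEM ; dual
t=1 i2+i3:st.MEM mul.MUL ; dual
t=2 i4+i5:sub.ALU st.MEM ; dual
t=3 i6:st.MEM ; no-port MEM/MEM
t=4 i7:ld.MEM ; WAW r0
t=5 i8:mulh.MUL ; RAW r0
t=6 i9:sll.ALU ; RAW+WAW r1
t=7 i10+i11:or.ALU or.ALU ; dual
t=8 i12+i13:beq.BR and.ALU ; dual

ISSUED = 7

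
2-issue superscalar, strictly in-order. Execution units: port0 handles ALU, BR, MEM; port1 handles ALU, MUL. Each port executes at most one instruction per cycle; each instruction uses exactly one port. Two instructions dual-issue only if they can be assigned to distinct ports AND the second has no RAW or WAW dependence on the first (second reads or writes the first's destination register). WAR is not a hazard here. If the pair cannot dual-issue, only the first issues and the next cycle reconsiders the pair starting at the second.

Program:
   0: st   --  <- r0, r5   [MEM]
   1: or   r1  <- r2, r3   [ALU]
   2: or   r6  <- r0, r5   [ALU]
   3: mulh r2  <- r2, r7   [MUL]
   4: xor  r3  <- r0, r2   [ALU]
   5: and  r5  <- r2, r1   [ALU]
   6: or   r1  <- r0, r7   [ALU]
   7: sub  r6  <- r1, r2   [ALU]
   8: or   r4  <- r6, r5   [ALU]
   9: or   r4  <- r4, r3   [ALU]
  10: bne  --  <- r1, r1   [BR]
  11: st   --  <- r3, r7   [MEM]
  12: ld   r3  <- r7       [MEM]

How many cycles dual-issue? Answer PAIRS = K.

0. st/or @i0,i1  | pair
1. or/mulh @i2,i3  | pair
2. xor/and @i4,i5  | pair
3. or @i6  | RAW r1
4. sub @i7  | RAW r6
5. or @i8  | RAW+WAW r4
6. or/bne @i9,i10  | pair
7. st @i11  | no-port MEM/MEM
8. ld @i12  | tail

PAIRS = 4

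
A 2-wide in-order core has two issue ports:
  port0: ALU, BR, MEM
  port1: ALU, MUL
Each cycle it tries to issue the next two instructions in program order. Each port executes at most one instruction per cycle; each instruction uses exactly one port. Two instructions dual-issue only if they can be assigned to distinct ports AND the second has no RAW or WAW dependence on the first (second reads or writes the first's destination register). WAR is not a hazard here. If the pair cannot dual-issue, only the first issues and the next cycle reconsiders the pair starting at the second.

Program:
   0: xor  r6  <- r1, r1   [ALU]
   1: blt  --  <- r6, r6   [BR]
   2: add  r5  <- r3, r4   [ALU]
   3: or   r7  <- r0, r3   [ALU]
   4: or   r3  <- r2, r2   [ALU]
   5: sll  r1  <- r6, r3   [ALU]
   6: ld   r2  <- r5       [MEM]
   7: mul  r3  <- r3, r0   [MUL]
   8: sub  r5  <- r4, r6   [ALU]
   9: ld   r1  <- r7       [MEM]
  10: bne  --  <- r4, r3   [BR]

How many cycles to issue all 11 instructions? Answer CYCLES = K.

CYCLES = 7

#0 head=0: xor.ALU i0 RAW r6
#1 head=1: blt.BR;add.ALU i1,i2 2-wide
#2 head=3: or.ALU;or.ALU i3,i4 2-wide
#3 head=5: sll.ALU;ld.MEM i5,i6 2-wide
#4 head=7: mul.MUL;sub.ALU i7,i8 2-wide
#5 head=9: ld.MEM i9 no-port MEM/BR
#6 head=10: bne.BR i10 tail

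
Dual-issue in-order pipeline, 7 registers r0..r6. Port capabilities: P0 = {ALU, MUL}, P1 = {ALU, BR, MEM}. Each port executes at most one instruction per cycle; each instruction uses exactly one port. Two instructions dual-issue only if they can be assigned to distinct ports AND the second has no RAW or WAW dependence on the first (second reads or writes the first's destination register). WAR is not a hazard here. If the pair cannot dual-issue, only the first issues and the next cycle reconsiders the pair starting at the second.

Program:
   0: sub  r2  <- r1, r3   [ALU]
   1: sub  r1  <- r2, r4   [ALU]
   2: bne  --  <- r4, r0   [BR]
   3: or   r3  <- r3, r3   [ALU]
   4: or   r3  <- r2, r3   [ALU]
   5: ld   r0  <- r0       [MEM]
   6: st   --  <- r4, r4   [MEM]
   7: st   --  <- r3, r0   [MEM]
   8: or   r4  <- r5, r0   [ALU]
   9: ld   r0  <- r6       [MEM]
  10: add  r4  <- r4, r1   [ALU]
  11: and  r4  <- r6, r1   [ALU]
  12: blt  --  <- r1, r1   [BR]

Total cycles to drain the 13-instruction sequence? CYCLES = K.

t=0 i0:sub ; RAW r2
t=1 i1,i2:sub+bne ; dual
t=2 i3:or ; RAW+WAW r3
t=3 i4,i5:or+ld ; dual
t=4 i6:st ; no-port MEM/MEM
t=5 i7,i8:st+or ; dual
t=6 i9,i10:ld+add ; dual
t=7 i11,i12:and+blt ; dual

CYCLES = 8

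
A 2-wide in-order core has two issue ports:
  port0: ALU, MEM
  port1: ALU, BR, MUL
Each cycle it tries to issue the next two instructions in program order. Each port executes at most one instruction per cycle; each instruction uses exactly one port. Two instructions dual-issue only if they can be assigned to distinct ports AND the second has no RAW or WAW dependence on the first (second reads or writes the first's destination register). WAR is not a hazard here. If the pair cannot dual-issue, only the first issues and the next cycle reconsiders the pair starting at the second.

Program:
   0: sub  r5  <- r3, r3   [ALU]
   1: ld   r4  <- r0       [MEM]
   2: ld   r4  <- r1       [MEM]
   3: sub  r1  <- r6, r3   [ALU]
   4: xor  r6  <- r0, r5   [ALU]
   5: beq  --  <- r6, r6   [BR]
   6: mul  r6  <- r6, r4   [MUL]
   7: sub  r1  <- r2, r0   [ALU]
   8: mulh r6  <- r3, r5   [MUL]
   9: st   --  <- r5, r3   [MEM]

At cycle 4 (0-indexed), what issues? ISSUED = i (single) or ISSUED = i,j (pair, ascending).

ISSUED = 6,7

  cy0 -> i0/i1 (sub.ALU/ld.MEM) pair
  cy1 -> i2/i3 (ld.MEM/sub.ALU) pair
  cy2 -> i4 (xor.ALU) RAW r6
  cy3 -> i5 (beq.BR) no-port BR/MUL
  cy4 -> i6/i7 (mul.MUL/sub.ALU) pair
  cy5 -> i8/i9 (mulh.MUL/st.MEM) pair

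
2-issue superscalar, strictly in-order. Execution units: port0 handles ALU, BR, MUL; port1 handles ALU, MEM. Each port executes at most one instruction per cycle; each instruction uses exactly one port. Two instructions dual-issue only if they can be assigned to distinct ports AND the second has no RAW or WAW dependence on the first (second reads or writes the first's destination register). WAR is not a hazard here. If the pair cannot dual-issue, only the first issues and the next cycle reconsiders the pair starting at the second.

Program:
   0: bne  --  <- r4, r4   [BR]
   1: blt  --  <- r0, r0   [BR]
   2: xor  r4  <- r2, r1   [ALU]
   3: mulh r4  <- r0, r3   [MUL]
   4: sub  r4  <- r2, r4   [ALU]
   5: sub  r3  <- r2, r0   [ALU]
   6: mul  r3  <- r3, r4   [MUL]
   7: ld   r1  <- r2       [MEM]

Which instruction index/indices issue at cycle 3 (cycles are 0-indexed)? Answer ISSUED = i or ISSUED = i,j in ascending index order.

c0: i0 bne  no-port BR/BR
c1: i1+i2 blt xor  pair
c2: i3 mulh  RAW+WAW r4
c3: i4+i5 sub sub  pair
c4: i6+i7 mul ld  pair

ISSUED = 4,5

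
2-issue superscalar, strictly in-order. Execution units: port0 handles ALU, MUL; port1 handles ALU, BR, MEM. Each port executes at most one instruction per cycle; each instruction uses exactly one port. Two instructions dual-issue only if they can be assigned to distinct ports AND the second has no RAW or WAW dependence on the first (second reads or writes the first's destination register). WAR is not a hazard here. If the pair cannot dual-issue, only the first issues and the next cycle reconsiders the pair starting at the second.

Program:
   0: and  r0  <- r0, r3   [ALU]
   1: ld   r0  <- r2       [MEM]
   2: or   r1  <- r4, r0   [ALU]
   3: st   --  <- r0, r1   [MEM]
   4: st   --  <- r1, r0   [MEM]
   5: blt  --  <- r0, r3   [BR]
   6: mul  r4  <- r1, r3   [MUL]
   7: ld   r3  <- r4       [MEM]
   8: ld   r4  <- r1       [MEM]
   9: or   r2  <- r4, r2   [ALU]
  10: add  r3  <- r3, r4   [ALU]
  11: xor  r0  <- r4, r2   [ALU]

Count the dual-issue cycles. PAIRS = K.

  cy0 -> i0 (and) WAW r0
  cy1 -> i1 (ld) RAW r0
  cy2 -> i2 (or) RAW r1
  cy3 -> i3 (st) no-port MEM/MEM
  cy4 -> i4 (st) no-port MEM/BR
  cy5 -> i5&i6 (blt+mul) 2-wide
  cy6 -> i7 (ld) no-port MEM/MEM
  cy7 -> i8 (ld) RAW r4
  cy8 -> i9&i10 (or+add) 2-wide
  cy9 -> i11 (xor) tail

PAIRS = 2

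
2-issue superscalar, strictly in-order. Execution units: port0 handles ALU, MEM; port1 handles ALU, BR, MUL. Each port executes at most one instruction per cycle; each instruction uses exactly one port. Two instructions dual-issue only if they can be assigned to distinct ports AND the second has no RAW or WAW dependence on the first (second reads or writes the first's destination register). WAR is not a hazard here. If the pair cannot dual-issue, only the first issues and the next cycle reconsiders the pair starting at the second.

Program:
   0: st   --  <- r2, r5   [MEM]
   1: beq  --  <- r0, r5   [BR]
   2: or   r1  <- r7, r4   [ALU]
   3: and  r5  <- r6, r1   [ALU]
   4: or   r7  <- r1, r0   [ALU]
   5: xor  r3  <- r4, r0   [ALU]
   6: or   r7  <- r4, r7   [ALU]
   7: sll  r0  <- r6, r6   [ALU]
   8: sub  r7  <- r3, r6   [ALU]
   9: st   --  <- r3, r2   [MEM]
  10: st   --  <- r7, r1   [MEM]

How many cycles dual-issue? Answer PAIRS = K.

c0: i0+i1 st.MEM/beq.BR  pair
c1: i2 or.ALU  RAW r1
c2: i3+i4 and.ALU/or.ALU  pair
c3: i5+i6 xor.ALU/or.ALU  pair
c4: i7+i8 sll.ALU/sub.ALU  pair
c5: i9 st.MEM  no-port MEM/MEM
c6: i10 st.MEM  tail

PAIRS = 4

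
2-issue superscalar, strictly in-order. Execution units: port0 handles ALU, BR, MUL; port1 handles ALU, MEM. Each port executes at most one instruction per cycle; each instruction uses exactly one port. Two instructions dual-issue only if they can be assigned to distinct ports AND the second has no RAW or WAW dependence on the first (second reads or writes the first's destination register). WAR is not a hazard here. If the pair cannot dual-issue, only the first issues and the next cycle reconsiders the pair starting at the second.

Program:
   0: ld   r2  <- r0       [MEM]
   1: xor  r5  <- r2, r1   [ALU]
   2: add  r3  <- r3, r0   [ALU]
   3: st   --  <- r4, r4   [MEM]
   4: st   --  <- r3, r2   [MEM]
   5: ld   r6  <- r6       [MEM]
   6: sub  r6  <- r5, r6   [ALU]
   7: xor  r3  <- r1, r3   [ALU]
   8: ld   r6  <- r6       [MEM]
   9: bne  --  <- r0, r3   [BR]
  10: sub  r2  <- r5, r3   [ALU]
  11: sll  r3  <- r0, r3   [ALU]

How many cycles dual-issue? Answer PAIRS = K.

c0: i0 ld.MEM  RAW r2
c1: i1&i2 xor.ALU add.ALU  pair
c2: i3 st.MEM  no-port MEM/MEM
c3: i4 st.MEM  no-port MEM/MEM
c4: i5 ld.MEM  RAW+WAW r6
c5: i6&i7 sub.ALU xor.ALU  pair
c6: i8&i9 ld.MEM bne.BR  pair
c7: i10&i11 sub.ALU sll.ALU  pair

PAIRS = 4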